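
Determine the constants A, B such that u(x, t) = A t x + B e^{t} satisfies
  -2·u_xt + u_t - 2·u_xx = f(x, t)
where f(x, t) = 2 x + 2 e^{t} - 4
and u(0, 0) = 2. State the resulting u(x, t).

Answer: u(x, t) = 2 t x + 2 e^{t}

Derivation:
Substitute the ansatz u = A t x + B e^{t} into the left-hand side.
Derivatives of the ansatz:
  u_xt = A
  u_t = A x + B e^{t}
  u_xx = 0
Term by term:
  -2·u_xt = - 2 A
  u_t = A x + B e^{t}
  -2·u_xx = 0
So the left-hand side equals
  A x - 2 A + B e^{t}
This must equal f(x, t) = 2 x + 2 e^{t} - 4 identically.
Matching coefficients of the independent functions:
  [constant term]:  - 2 A = -4
  [x]:  A = 2
  [e^{t}]:  B = 2
Solving: A = 2, B = 2.
Check against the point condition:
  u(0, 0) = 2  ⟹  B = 2  ✓
Hence u(x, t) = 2 t x + 2 e^{t}.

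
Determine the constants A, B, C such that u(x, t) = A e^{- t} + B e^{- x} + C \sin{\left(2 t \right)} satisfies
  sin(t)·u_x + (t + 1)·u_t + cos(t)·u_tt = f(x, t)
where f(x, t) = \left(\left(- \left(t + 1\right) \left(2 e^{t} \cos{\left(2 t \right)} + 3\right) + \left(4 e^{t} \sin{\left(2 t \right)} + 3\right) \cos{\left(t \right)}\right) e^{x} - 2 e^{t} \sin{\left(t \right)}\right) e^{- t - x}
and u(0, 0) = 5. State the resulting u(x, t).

Substitute the ansatz u = A e^{- t} + B e^{- x} + C \sin{\left(2 t \right)} into the left-hand side.
Derivatives of the ansatz:
  u_x = - B e^{- x}
  u_t = - A e^{- t} + 2 C \cos{\left(2 t \right)}
  u_tt = A e^{- t} - 4 C \sin{\left(2 t \right)}
Term by term:
  sin(t)·u_x = - B e^{- x} \sin{\left(t \right)}
  (t + 1)·u_t = - A t e^{- t} - A e^{- t} + 2 C t \cos{\left(2 t \right)} + 2 C \cos{\left(2 t \right)}
  cos(t)·u_tt = A e^{- t} \cos{\left(t \right)} - 4 C \sin{\left(2 t \right)} \cos{\left(t \right)}
So the left-hand side equals
  - A t e^{- t} + A e^{- t} \cos{\left(t \right)} - A e^{- t} - B e^{- x} \sin{\left(t \right)} + 2 C t \cos{\left(2 t \right)} - 4 C \sin{\left(2 t \right)} \cos{\left(t \right)} + 2 C \cos{\left(2 t \right)}
This must equal f(x, t) identically; expanded, f = - 2 t \cos{\left(2 t \right)} - 3 t e^{- t} + 4 \sin{\left(2 t \right)} \cos{\left(t \right)} - 2 \cos{\left(2 t \right)} - 2 e^{- x} \sin{\left(t \right)} + 3 e^{- t} \cos{\left(t \right)} - 3 e^{- t}.
Matching coefficients of the independent functions:
  [t e^{- t}, e^{- t}]:  - A = -3
  [t \cos{\left(2 t \right)}, \cos{\left(2 t \right)}]:  2 C = -2
  [e^{- t} \cos{\left(t \right)}]:  A = 3
  [e^{- x} \sin{\left(t \right)}]:  - B = -2
  [\sin{\left(2 t \right)} \cos{\left(t \right)}]:  - 4 C = 4
Solving: A = 3, B = 2, C = -1.
Check against the point condition:
  u(0, 0) = 5  ⟹  A + B = 5  ✓
Hence u(x, t) = - \sin{\left(2 t \right)} + 2 e^{- x} + 3 e^{- t}.

Answer: u(x, t) = - \sin{\left(2 t \right)} + 2 e^{- x} + 3 e^{- t}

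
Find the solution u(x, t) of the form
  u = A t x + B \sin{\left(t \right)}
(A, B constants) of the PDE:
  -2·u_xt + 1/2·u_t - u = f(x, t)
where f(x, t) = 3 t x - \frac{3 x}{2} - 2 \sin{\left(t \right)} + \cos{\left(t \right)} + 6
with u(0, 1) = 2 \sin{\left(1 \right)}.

Substitute the ansatz u = A t x + B \sin{\left(t \right)} into the left-hand side.
Derivatives of the ansatz:
  u_xt = A
  u_t = A x + B \cos{\left(t \right)}
Term by term:
  -2·u_xt = - 2 A
  1/2·u_t = \frac{A x}{2} + \frac{B \cos{\left(t \right)}}{2}
  -u = - A t x - B \sin{\left(t \right)}
So the left-hand side equals
  - A t x + \frac{A x}{2} - 2 A - B \sin{\left(t \right)} + \frac{B \cos{\left(t \right)}}{2}
This must equal f(x, t) = 3 t x - \frac{3 x}{2} - 2 \sin{\left(t \right)} + \cos{\left(t \right)} + 6 identically.
Matching coefficients of the independent functions:
  [constant term]:  - 2 A = 6
  [x]:  \frac{A}{2} = - \frac{3}{2}
  [t x]:  - A = 3
  [\sin{\left(t \right)}]:  - B = -2
  [\cos{\left(t \right)}]:  \frac{B}{2} = 1
Solving: A = -3, B = 2.
Check against the point condition:
  u(0, 1) = 2 \sin{\left(1 \right)}  ⟹  B \sin{\left(1 \right)} = 2 \sin{\left(1 \right)}  ✓
Hence u(x, t) = - 3 t x + 2 \sin{\left(t \right)}.

Answer: u(x, t) = - 3 t x + 2 \sin{\left(t \right)}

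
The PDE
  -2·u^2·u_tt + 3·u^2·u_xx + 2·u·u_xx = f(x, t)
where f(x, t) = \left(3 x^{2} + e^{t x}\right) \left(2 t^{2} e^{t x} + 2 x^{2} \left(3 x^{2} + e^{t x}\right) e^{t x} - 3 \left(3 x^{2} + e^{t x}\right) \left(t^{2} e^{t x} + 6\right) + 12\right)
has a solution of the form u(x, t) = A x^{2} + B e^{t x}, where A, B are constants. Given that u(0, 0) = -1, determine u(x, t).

Substitute the ansatz u = A x^{2} + B e^{t x} into the left-hand side.
Derivatives of the ansatz:
  u_tt = B x^{2} e^{t x}
  u_xx = 2 A + B t^{2} e^{t x}
Term by term:
  -2·u^2·u_tt = - 2 A^{2} B x^{6} e^{t x} - 4 A B^{2} x^{4} e^{2 t x} - 2 B^{3} x^{2} e^{3 t x}
  3·u^2·u_xx = 6 A^{3} x^{4} + 3 A^{2} B t^{2} x^{4} e^{t x} + 12 A^{2} B x^{2} e^{t x} + 6 A B^{2} t^{2} x^{2} e^{2 t x} + 6 A B^{2} e^{2 t x} + 3 B^{3} t^{2} e^{3 t x}
  2·u·u_xx = 4 A^{2} x^{2} + 2 A B t^{2} x^{2} e^{t x} + 4 A B e^{t x} + 2 B^{2} t^{2} e^{2 t x}
So the left-hand side equals
  6 A^{3} x^{4} + 3 A^{2} B t^{2} x^{4} e^{t x} - 2 A^{2} B x^{6} e^{t x} + 12 A^{2} B x^{2} e^{t x} + 4 A^{2} x^{2} + 6 A B^{2} t^{2} x^{2} e^{2 t x} - 4 A B^{2} x^{4} e^{2 t x} + 6 A B^{2} e^{2 t x} + 2 A B t^{2} x^{2} e^{t x} + 4 A B e^{t x} + 3 B^{3} t^{2} e^{3 t x} - 2 B^{3} x^{2} e^{3 t x} + 2 B^{2} t^{2} e^{2 t x}
This must equal f(x, t) identically; expanded, f = - 27 t^{2} x^{4} e^{t x} - 18 t^{2} x^{2} e^{2 t x} + 6 t^{2} x^{2} e^{t x} - 3 t^{2} e^{3 t x} + 2 t^{2} e^{2 t x} + 18 x^{6} e^{t x} + 12 x^{4} e^{2 t x} - 162 x^{4} + 2 x^{2} e^{3 t x} - 108 x^{2} e^{t x} + 36 x^{2} - 18 e^{2 t x} + 12 e^{t x}.
Matching coefficients of the independent functions:
  [x^{2}]:  4 A^{2} = 36
  [x^{4}]:  6 A^{3} = -162
  [t^{2} e^{2 t x}]:  2 B^{2} = 2
  [t^{2} e^{3 t x}]:  3 B^{3} = -3
  [x^{2} e^{t x}]:  12 A^{2} B = -108
  [x^{2} e^{3 t x}]:  - 2 B^{3} = 2
  [x^{4} e^{2 t x}]:  - 4 A B^{2} = 12
  [x^{6} e^{t x}]:  - 2 A^{2} B = 18
  [t^{2} x^{2} e^{t x}]:  2 A B = 6
  [t^{2} x^{2} e^{2 t x}, e^{2 t x}]:  6 A B^{2} = -18
  [t^{2} x^{4} e^{t x}]:  3 A^{2} B = -27
  [e^{t x}]:  4 A B = 12
Solving: A = -3, B = -1.
Check against the point condition:
  u(0, 0) = -1  ⟹  B = -1  ✓
Hence u(x, t) = - 3 x^{2} - e^{t x}.

Answer: u(x, t) = - 3 x^{2} - e^{t x}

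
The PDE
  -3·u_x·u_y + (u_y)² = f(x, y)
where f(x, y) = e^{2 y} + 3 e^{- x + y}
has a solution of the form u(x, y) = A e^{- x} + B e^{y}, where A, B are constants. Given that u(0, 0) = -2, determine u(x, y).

Substitute the ansatz u = A e^{- x} + B e^{y} into the left-hand side.
Derivatives of the ansatz:
  u_x = - A e^{- x}
  u_y = B e^{y}
Term by term:
  -3·u_x·u_y = 3 A B e^{- x} e^{y}
  (u_y)² = B^{2} e^{2 y}
So the left-hand side equals
  3 A B e^{- x} e^{y} + B^{2} e^{2 y}
This must equal f(x, y) identically; expanded, f = e^{2 y} + 3 e^{- x} e^{y}.
Matching coefficients of the independent functions:
  [e^{- x} e^{y}]:  3 A B = 3
  [e^{2 y}]:  B^{2} = 1
These equations allow (A, B) = (-1, -1) or (1, 1).
Impose the point condition(s):
  u(0, 0) = -2  ⟹  A + B = -2
Only A = -1, B = -1 satisfies everything.
Hence u(x, y) = - e^{y} - e^{- x}.

Answer: u(x, y) = - e^{y} - e^{- x}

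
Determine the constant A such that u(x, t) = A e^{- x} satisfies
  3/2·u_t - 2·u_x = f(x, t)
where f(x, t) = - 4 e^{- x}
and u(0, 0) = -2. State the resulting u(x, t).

Answer: u(x, t) = - 2 e^{- x}

Derivation:
Substitute the ansatz u = A e^{- x} into the left-hand side.
Derivatives of the ansatz:
  u_t = 0
  u_x = - A e^{- x}
Term by term:
  3/2·u_t = 0
  -2·u_x = 2 A e^{- x}
So the left-hand side equals
  2 A e^{- x}
This must equal f(x, t) = - 4 e^{- x} identically.
Matching coefficients of the independent functions:
  [e^{- x}]:  2 A = -4
Solving: A = -2.
Check against the point condition:
  u(0, 0) = -2  ⟹  A = -2  ✓
Hence u(x, t) = - 2 e^{- x}.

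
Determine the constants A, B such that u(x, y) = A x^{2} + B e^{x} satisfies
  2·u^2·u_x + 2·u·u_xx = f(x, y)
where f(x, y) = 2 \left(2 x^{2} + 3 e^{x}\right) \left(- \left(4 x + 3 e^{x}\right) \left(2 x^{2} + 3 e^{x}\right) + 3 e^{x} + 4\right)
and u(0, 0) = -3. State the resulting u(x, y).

Substitute the ansatz u = A x^{2} + B e^{x} into the left-hand side.
Derivatives of the ansatz:
  u_x = 2 A x + B e^{x}
  u_xx = 2 A + B e^{x}
Term by term:
  2·u^2·u_x = 4 A^{3} x^{5} + 2 A^{2} B x^{4} e^{x} + 8 A^{2} B x^{3} e^{x} + 4 A B^{2} x^{2} e^{2 x} + 4 A B^{2} x e^{2 x} + 2 B^{3} e^{3 x}
  2·u·u_xx = 4 A^{2} x^{2} + 2 A B x^{2} e^{x} + 4 A B e^{x} + 2 B^{2} e^{2 x}
So the left-hand side equals
  4 A^{3} x^{5} + 2 A^{2} B x^{4} e^{x} + 8 A^{2} B x^{3} e^{x} + 4 A^{2} x^{2} + 4 A B^{2} x^{2} e^{2 x} + 4 A B^{2} x e^{2 x} + 2 A B x^{2} e^{x} + 4 A B e^{x} + 2 B^{3} e^{3 x} + 2 B^{2} e^{2 x}
This must equal f(x, y) identically; expanded, f = - 32 x^{5} - 24 x^{4} e^{x} - 96 x^{3} e^{x} - 72 x^{2} e^{2 x} + 12 x^{2} e^{x} + 16 x^{2} - 72 x e^{2 x} - 54 e^{3 x} + 18 e^{2 x} + 24 e^{x}.
Matching coefficients of the independent functions:
  [x^{2}]:  4 A^{2} = 16
  [x^{5}]:  4 A^{3} = -32
  [x e^{2 x}, x^{2} e^{2 x}]:  4 A B^{2} = -72
  [x^{2} e^{x}]:  2 A B = 12
  [x^{3} e^{x}]:  8 A^{2} B = -96
  [x^{4} e^{x}]:  2 A^{2} B = -24
  [e^{x}]:  4 A B = 24
  [e^{2 x}]:  2 B^{2} = 18
  [e^{3 x}]:  2 B^{3} = -54
Solving: A = -2, B = -3.
Check against the point condition:
  u(0, 0) = -3  ⟹  B = -3  ✓
Hence u(x, y) = - 2 x^{2} - 3 e^{x}.

Answer: u(x, y) = - 2 x^{2} - 3 e^{x}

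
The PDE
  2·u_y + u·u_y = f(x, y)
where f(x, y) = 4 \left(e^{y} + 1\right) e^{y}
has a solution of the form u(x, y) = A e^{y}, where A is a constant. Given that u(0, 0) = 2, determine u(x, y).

Substitute the ansatz u = A e^{y} into the left-hand side.
Derivatives of the ansatz:
  u_y = A e^{y}
Term by term:
  2·u_y = 2 A e^{y}
  u·u_y = A^{2} e^{2 y}
So the left-hand side equals
  A^{2} e^{2 y} + 2 A e^{y}
This must equal f(x, y) = 4 \left(e^{y} + 1\right) e^{y} identically.
Matching coefficients of the independent functions:
  [e^{y}]:  2 A = 4
  [e^{2 y}]:  A^{2} = 4
Solving: A = 2.
Check against the point condition:
  u(0, 0) = 2  ⟹  A = 2  ✓
Hence u(x, y) = 2 e^{y}.

Answer: u(x, y) = 2 e^{y}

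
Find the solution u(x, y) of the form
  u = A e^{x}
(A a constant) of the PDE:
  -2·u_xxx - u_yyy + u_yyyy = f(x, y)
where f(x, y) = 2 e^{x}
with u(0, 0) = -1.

Substitute the ansatz u = A e^{x} into the left-hand side.
Derivatives of the ansatz:
  u_xxx = A e^{x}
  u_yyy = 0
  u_yyyy = 0
Term by term:
  -2·u_xxx = - 2 A e^{x}
  -u_yyy = 0
  u_yyyy = 0
So the left-hand side equals
  - 2 A e^{x}
This must equal f(x, y) = 2 e^{x} identically.
Matching coefficients of the independent functions:
  [e^{x}]:  - 2 A = 2
Solving: A = -1.
Check against the point condition:
  u(0, 0) = -1  ⟹  A = -1  ✓
Hence u(x, y) = - e^{x}.

Answer: u(x, y) = - e^{x}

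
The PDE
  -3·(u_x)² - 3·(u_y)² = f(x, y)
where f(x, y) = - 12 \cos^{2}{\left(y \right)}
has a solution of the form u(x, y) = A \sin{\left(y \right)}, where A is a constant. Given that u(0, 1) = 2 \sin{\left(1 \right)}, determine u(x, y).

Substitute the ansatz u = A \sin{\left(y \right)} into the left-hand side.
Derivatives of the ansatz:
  u_x = 0
  u_y = A \cos{\left(y \right)}
Term by term:
  -3·(u_x)² = 0
  -3·(u_y)² = - 3 A^{2} \cos^{2}{\left(y \right)}
So the left-hand side equals
  - 3 A^{2} \cos^{2}{\left(y \right)}
This must equal f(x, y) = - 12 \cos^{2}{\left(y \right)} identically.
Matching coefficients of the independent functions:
  [\cos^{2}{\left(y \right)}]:  - 3 A^{2} = -12
These equations allow (A) = (-2) or (2).
Impose the point condition(s):
  u(0, 1) = 2 \sin{\left(1 \right)}  ⟹  A \sin{\left(1 \right)} = 2 \sin{\left(1 \right)}
Only A = 2 satisfies everything.
Hence u(x, y) = 2 \sin{\left(y \right)}.

Answer: u(x, y) = 2 \sin{\left(y \right)}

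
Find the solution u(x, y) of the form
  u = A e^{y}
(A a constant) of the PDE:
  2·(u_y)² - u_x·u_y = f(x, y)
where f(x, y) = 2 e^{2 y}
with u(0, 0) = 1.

Substitute the ansatz u = A e^{y} into the left-hand side.
Derivatives of the ansatz:
  u_y = A e^{y}
  u_x = 0
Term by term:
  2·(u_y)² = 2 A^{2} e^{2 y}
  -u_x·u_y = 0
So the left-hand side equals
  2 A^{2} e^{2 y}
This must equal f(x, y) = 2 e^{2 y} identically.
Matching coefficients of the independent functions:
  [e^{2 y}]:  2 A^{2} = 2
These equations allow (A) = (-1) or (1).
Impose the point condition(s):
  u(0, 0) = 1  ⟹  A = 1
Only A = 1 satisfies everything.
Hence u(x, y) = e^{y}.

Answer: u(x, y) = e^{y}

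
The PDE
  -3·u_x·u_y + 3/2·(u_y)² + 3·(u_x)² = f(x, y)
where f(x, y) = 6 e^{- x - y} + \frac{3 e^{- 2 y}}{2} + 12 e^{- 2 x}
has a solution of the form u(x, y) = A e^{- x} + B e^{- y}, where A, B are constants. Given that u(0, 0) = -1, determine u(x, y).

Substitute the ansatz u = A e^{- x} + B e^{- y} into the left-hand side.
Derivatives of the ansatz:
  u_x = - A e^{- x}
  u_y = - B e^{- y}
Term by term:
  -3·u_x·u_y = - 3 A B e^{- x} e^{- y}
  3/2·(u_y)² = \frac{3 B^{2} e^{- 2 y}}{2}
  3·(u_x)² = 3 A^{2} e^{- 2 x}
So the left-hand side equals
  3 A^{2} e^{- 2 x} - 3 A B e^{- x} e^{- y} + \frac{3 B^{2} e^{- 2 y}}{2}
This must equal f(x, y) identically; expanded, f = \frac{3 e^{- 2 y}}{2} + 6 e^{- x} e^{- y} + 12 e^{- 2 x}.
Matching coefficients of the independent functions:
  [e^{- x} e^{- y}]:  - 3 A B = 6
  [e^{- 2 x}]:  3 A^{2} = 12
  [e^{- 2 y}]:  \frac{3 B^{2}}{2} = \frac{3}{2}
These equations allow (A, B) = (-2, 1) or (2, -1).
Impose the point condition(s):
  u(0, 0) = -1  ⟹  A + B = -1
Only A = -2, B = 1 satisfies everything.
Hence u(x, y) = e^{- y} - 2 e^{- x}.

Answer: u(x, y) = e^{- y} - 2 e^{- x}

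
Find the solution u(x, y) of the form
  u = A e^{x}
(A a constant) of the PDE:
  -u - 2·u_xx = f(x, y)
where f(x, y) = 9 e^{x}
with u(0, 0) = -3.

Substitute the ansatz u = A e^{x} into the left-hand side.
Derivatives of the ansatz:
  u_xx = A e^{x}
Term by term:
  -u = - A e^{x}
  -2·u_xx = - 2 A e^{x}
So the left-hand side equals
  - 3 A e^{x}
This must equal f(x, y) = 9 e^{x} identically.
Matching coefficients of the independent functions:
  [e^{x}]:  - 3 A = 9
Solving: A = -3.
Check against the point condition:
  u(0, 0) = -3  ⟹  A = -3  ✓
Hence u(x, y) = - 3 e^{x}.

Answer: u(x, y) = - 3 e^{x}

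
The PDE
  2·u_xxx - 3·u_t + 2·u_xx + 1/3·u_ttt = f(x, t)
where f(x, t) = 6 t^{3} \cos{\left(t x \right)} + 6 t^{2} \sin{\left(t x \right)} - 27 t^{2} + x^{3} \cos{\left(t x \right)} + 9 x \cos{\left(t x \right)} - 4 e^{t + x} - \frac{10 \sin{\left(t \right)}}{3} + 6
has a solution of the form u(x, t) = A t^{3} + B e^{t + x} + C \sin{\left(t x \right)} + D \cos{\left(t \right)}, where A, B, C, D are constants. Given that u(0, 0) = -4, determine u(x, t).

Answer: u(x, t) = 3 t^{3} - 3 e^{t + x} - 3 \sin{\left(t x \right)} - \cos{\left(t \right)}

Derivation:
Substitute the ansatz u = A t^{3} + B e^{t + x} + C \sin{\left(t x \right)} + D \cos{\left(t \right)} into the left-hand side.
Derivatives of the ansatz:
  u_xxx = B e^{t} e^{x} - C t^{3} \cos{\left(t x \right)}
  u_t = 3 A t^{2} + B e^{t} e^{x} + C x \cos{\left(t x \right)} - D \sin{\left(t \right)}
  u_xx = B e^{t} e^{x} - C t^{2} \sin{\left(t x \right)}
  u_ttt = 6 A + B e^{t} e^{x} - C x^{3} \cos{\left(t x \right)} + D \sin{\left(t \right)}
Term by term:
  2·u_xxx = 2 B e^{t} e^{x} - 2 C t^{3} \cos{\left(t x \right)}
  -3·u_t = - 9 A t^{2} - 3 B e^{t} e^{x} - 3 C x \cos{\left(t x \right)} + 3 D \sin{\left(t \right)}
  2·u_xx = 2 B e^{t} e^{x} - 2 C t^{2} \sin{\left(t x \right)}
  1/3·u_ttt = 2 A + \frac{B e^{t} e^{x}}{3} - \frac{C x^{3} \cos{\left(t x \right)}}{3} + \frac{D \sin{\left(t \right)}}{3}
So the left-hand side equals
  - 9 A t^{2} + 2 A + \frac{4 B e^{t} e^{x}}{3} - 2 C t^{3} \cos{\left(t x \right)} - 2 C t^{2} \sin{\left(t x \right)} - \frac{C x^{3} \cos{\left(t x \right)}}{3} - 3 C x \cos{\left(t x \right)} + \frac{10 D \sin{\left(t \right)}}{3}
This must equal f(x, t) identically; expanded, f = 6 t^{3} \cos{\left(t x \right)} + 6 t^{2} \sin{\left(t x \right)} - 27 t^{2} + x^{3} \cos{\left(t x \right)} + 9 x \cos{\left(t x \right)} - 4 e^{t} e^{x} - \frac{10 \sin{\left(t \right)}}{3} + 6.
Matching coefficients of the independent functions:
  [constant term]:  2 A = 6
  [t^{2}]:  - 9 A = -27
  [t^{2} \sin{\left(t x \right)}, t^{3} \cos{\left(t x \right)}]:  - 2 C = 6
  [x \cos{\left(t x \right)}]:  - 3 C = 9
  [x^{3} \cos{\left(t x \right)}]:  - \frac{C}{3} = 1
  [e^{t} e^{x}]:  \frac{4 B}{3} = -4
  [\sin{\left(t \right)}]:  \frac{10 D}{3} = - \frac{10}{3}
Solving: A = 3, B = -3, C = -3, D = -1.
Check against the point condition:
  u(0, 0) = -4  ⟹  B + D = -4  ✓
Hence u(x, t) = 3 t^{3} - 3 e^{t + x} - 3 \sin{\left(t x \right)} - \cos{\left(t \right)}.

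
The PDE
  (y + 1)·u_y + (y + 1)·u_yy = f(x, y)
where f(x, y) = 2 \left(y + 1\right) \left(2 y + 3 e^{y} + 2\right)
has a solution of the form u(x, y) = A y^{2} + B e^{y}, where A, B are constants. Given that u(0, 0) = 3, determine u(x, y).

Substitute the ansatz u = A y^{2} + B e^{y} into the left-hand side.
Derivatives of the ansatz:
  u_y = 2 A y + B e^{y}
  u_yy = 2 A + B e^{y}
Term by term:
  (y + 1)·u_y = 2 A y^{2} + 2 A y + B y e^{y} + B e^{y}
  (y + 1)·u_yy = 2 A y + 2 A + B y e^{y} + B e^{y}
So the left-hand side equals
  2 A y^{2} + 4 A y + 2 A + 2 B y e^{y} + 2 B e^{y}
This must equal f(x, y) identically; expanded, f = 4 y^{2} + 6 y e^{y} + 8 y + 6 e^{y} + 4.
Matching coefficients of the independent functions:
  [constant term, y^{2}]:  2 A = 4
  [y]:  4 A = 8
  [y e^{y}, e^{y}]:  2 B = 6
Solving: A = 2, B = 3.
Check against the point condition:
  u(0, 0) = 3  ⟹  B = 3  ✓
Hence u(x, y) = 2 y^{2} + 3 e^{y}.

Answer: u(x, y) = 2 y^{2} + 3 e^{y}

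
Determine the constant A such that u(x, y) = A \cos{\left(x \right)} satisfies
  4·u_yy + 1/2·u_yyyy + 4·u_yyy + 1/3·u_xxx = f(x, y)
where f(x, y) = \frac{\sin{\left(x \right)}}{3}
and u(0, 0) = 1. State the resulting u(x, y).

Substitute the ansatz u = A \cos{\left(x \right)} into the left-hand side.
Derivatives of the ansatz:
  u_yy = 0
  u_yyyy = 0
  u_yyy = 0
  u_xxx = A \sin{\left(x \right)}
Term by term:
  4·u_yy = 0
  1/2·u_yyyy = 0
  4·u_yyy = 0
  1/3·u_xxx = \frac{A \sin{\left(x \right)}}{3}
So the left-hand side equals
  \frac{A \sin{\left(x \right)}}{3}
This must equal f(x, y) = \frac{\sin{\left(x \right)}}{3} identically.
Matching coefficients of the independent functions:
  [\sin{\left(x \right)}]:  \frac{A}{3} = \frac{1}{3}
Solving: A = 1.
Check against the point condition:
  u(0, 0) = 1  ⟹  A = 1  ✓
Hence u(x, y) = \cos{\left(x \right)}.

Answer: u(x, y) = \cos{\left(x \right)}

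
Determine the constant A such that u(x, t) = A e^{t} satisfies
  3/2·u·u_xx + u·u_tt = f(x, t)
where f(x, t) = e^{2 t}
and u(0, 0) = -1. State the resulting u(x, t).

Substitute the ansatz u = A e^{t} into the left-hand side.
Derivatives of the ansatz:
  u_xx = 0
  u_tt = A e^{t}
Term by term:
  3/2·u·u_xx = 0
  u·u_tt = A^{2} e^{2 t}
So the left-hand side equals
  A^{2} e^{2 t}
This must equal f(x, t) = e^{2 t} identically.
Matching coefficients of the independent functions:
  [e^{2 t}]:  A^{2} = 1
These equations allow (A) = (-1) or (1).
Impose the point condition(s):
  u(0, 0) = -1  ⟹  A = -1
Only A = -1 satisfies everything.
Hence u(x, t) = - e^{t}.

Answer: u(x, t) = - e^{t}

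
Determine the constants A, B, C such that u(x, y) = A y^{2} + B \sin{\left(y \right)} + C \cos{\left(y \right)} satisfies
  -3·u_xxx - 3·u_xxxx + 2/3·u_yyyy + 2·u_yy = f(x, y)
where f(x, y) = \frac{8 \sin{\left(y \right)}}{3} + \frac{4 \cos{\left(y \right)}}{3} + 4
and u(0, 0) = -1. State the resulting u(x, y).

Answer: u(x, y) = y^{2} - 2 \sin{\left(y \right)} - \cos{\left(y \right)}

Derivation:
Substitute the ansatz u = A y^{2} + B \sin{\left(y \right)} + C \cos{\left(y \right)} into the left-hand side.
Derivatives of the ansatz:
  u_xxx = 0
  u_xxxx = 0
  u_yyyy = B \sin{\left(y \right)} + C \cos{\left(y \right)}
  u_yy = 2 A - B \sin{\left(y \right)} - C \cos{\left(y \right)}
Term by term:
  -3·u_xxx = 0
  -3·u_xxxx = 0
  2/3·u_yyyy = \frac{2 B \sin{\left(y \right)}}{3} + \frac{2 C \cos{\left(y \right)}}{3}
  2·u_yy = 4 A - 2 B \sin{\left(y \right)} - 2 C \cos{\left(y \right)}
So the left-hand side equals
  4 A - \frac{4 B \sin{\left(y \right)}}{3} - \frac{4 C \cos{\left(y \right)}}{3}
This must equal f(x, y) = \frac{8 \sin{\left(y \right)}}{3} + \frac{4 \cos{\left(y \right)}}{3} + 4 identically.
Matching coefficients of the independent functions:
  [constant term]:  4 A = 4
  [\sin{\left(y \right)}]:  - \frac{4 B}{3} = \frac{8}{3}
  [\cos{\left(y \right)}]:  - \frac{4 C}{3} = \frac{4}{3}
Solving: A = 1, B = -2, C = -1.
Check against the point condition:
  u(0, 0) = -1  ⟹  C = -1  ✓
Hence u(x, y) = y^{2} - 2 \sin{\left(y \right)} - \cos{\left(y \right)}.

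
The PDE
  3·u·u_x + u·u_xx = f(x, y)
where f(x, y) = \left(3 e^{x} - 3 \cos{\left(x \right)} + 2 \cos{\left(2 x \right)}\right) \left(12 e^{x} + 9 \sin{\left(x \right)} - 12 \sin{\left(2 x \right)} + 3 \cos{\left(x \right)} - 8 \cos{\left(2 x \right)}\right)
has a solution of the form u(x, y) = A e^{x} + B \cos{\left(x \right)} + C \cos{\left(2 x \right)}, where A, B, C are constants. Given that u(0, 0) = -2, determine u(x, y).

Substitute the ansatz u = A e^{x} + B \cos{\left(x \right)} + C \cos{\left(2 x \right)} into the left-hand side.
Derivatives of the ansatz:
  u_x = A e^{x} - B \sin{\left(x \right)} - 2 C \sin{\left(2 x \right)}
  u_xx = A e^{x} - B \cos{\left(x \right)} - 4 C \cos{\left(2 x \right)}
Term by term:
  3·u·u_x = 3 A^{2} e^{2 x} - 3 A B e^{x} \sin{\left(x \right)} + 3 A B e^{x} \cos{\left(x \right)} - 6 A C e^{x} \sin{\left(2 x \right)} + 3 A C e^{x} \cos{\left(2 x \right)} - 3 B^{2} \sin{\left(x \right)} \cos{\left(x \right)} - 3 B C \sin{\left(x \right)} \cos{\left(2 x \right)} - 6 B C \sin{\left(2 x \right)} \cos{\left(x \right)} - 6 C^{2} \sin{\left(2 x \right)} \cos{\left(2 x \right)}
  u·u_xx = A^{2} e^{2 x} - 3 A C e^{x} \cos{\left(2 x \right)} - B^{2} \cos^{2}{\left(x \right)} - 5 B C \cos{\left(x \right)} \cos{\left(2 x \right)} - 4 C^{2} \cos^{2}{\left(2 x \right)}
So the left-hand side equals
  4 A^{2} e^{2 x} - 3 A B e^{x} \sin{\left(x \right)} + 3 A B e^{x} \cos{\left(x \right)} - 6 A C e^{x} \sin{\left(2 x \right)} - 3 B^{2} \sin{\left(x \right)} \cos{\left(x \right)} - B^{2} \cos^{2}{\left(x \right)} - 3 B C \sin{\left(x \right)} \cos{\left(2 x \right)} - 6 B C \sin{\left(2 x \right)} \cos{\left(x \right)} - 5 B C \cos{\left(x \right)} \cos{\left(2 x \right)} - 6 C^{2} \sin{\left(2 x \right)} \cos{\left(2 x \right)} - 4 C^{2} \cos^{2}{\left(2 x \right)}
This must equal f(x, y) identically; expanded, f = 36 e^{2 x} + 27 e^{x} \sin{\left(x \right)} - 36 e^{x} \sin{\left(2 x \right)} - 27 e^{x} \cos{\left(x \right)} - 27 \sin{\left(x \right)} \cos{\left(x \right)} + 18 \sin{\left(x \right)} \cos{\left(2 x \right)} + 36 \sin{\left(2 x \right)} \cos{\left(x \right)} - 24 \sin{\left(2 x \right)} \cos{\left(2 x \right)} - 9 \cos^{2}{\left(x \right)} + 30 \cos{\left(x \right)} \cos{\left(2 x \right)} - 16 \cos^{2}{\left(2 x \right)}.
Matching coefficients of the independent functions:
  [e^{x} \sin{\left(x \right)}]:  - 3 A B = 27
  [e^{x} \sin{\left(2 x \right)}]:  - 6 A C = -36
  [e^{x} \cos{\left(x \right)}]:  3 A B = -27
  [\sin{\left(x \right)} \cos{\left(x \right)}]:  - 3 B^{2} = -27
  [\sin{\left(x \right)} \cos{\left(2 x \right)}]:  - 3 B C = 18
  [\sin{\left(2 x \right)} \cos{\left(x \right)}]:  - 6 B C = 36
  [\sin{\left(2 x \right)} \cos{\left(2 x \right)}]:  - 6 C^{2} = -24
  [\cos{\left(x \right)} \cos{\left(2 x \right)}]:  - 5 B C = 30
  [e^{2 x}]:  4 A^{2} = 36
  [\cos^{2}{\left(x \right)}]:  - B^{2} = -9
  [\cos^{2}{\left(2 x \right)}]:  - 4 C^{2} = -16
These equations allow (A, B, C) = (-3, 3, -2) or (3, -3, 2).
Impose the point condition(s):
  u(0, 0) = -2  ⟹  A + B + C = -2
Only A = -3, B = 3, C = -2 satisfies everything.
Hence u(x, y) = - 3 e^{x} + 3 \cos{\left(x \right)} - 2 \cos{\left(2 x \right)}.

Answer: u(x, y) = - 3 e^{x} + 3 \cos{\left(x \right)} - 2 \cos{\left(2 x \right)}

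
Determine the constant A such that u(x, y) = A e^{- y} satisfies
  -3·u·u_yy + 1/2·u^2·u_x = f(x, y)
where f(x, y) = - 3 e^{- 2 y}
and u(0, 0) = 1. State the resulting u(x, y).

Substitute the ansatz u = A e^{- y} into the left-hand side.
Derivatives of the ansatz:
  u_yy = A e^{- y}
  u_x = 0
Term by term:
  -3·u·u_yy = - 3 A^{2} e^{- 2 y}
  1/2·u^2·u_x = 0
So the left-hand side equals
  - 3 A^{2} e^{- 2 y}
This must equal f(x, y) = - 3 e^{- 2 y} identically.
Matching coefficients of the independent functions:
  [e^{- 2 y}]:  - 3 A^{2} = -3
These equations allow (A) = (-1) or (1).
Impose the point condition(s):
  u(0, 0) = 1  ⟹  A = 1
Only A = 1 satisfies everything.
Hence u(x, y) = e^{- y}.

Answer: u(x, y) = e^{- y}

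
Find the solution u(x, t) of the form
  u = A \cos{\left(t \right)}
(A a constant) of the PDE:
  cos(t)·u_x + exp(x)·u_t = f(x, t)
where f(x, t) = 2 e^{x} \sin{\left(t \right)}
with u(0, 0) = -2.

Substitute the ansatz u = A \cos{\left(t \right)} into the left-hand side.
Derivatives of the ansatz:
  u_x = 0
  u_t = - A \sin{\left(t \right)}
Term by term:
  cos(t)·u_x = 0
  exp(x)·u_t = - A e^{x} \sin{\left(t \right)}
So the left-hand side equals
  - A e^{x} \sin{\left(t \right)}
This must equal f(x, t) = 2 e^{x} \sin{\left(t \right)} identically.
Matching coefficients of the independent functions:
  [e^{x} \sin{\left(t \right)}]:  - A = 2
Solving: A = -2.
Check against the point condition:
  u(0, 0) = -2  ⟹  A = -2  ✓
Hence u(x, t) = - 2 \cos{\left(t \right)}.

Answer: u(x, t) = - 2 \cos{\left(t \right)}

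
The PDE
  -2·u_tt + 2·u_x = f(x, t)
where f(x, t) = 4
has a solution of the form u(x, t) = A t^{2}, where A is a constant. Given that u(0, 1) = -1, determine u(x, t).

Substitute the ansatz u = A t^{2} into the left-hand side.
Derivatives of the ansatz:
  u_tt = 2 A
  u_x = 0
Term by term:
  -2·u_tt = - 4 A
  2·u_x = 0
So the left-hand side equals
  - 4 A
This must equal f(x, t) = 4 identically.
Matching coefficients of the independent functions:
  [constant term]:  - 4 A = 4
Solving: A = -1.
Check against the point condition:
  u(0, 1) = -1  ⟹  A = -1  ✓
Hence u(x, t) = - t^{2}.

Answer: u(x, t) = - t^{2}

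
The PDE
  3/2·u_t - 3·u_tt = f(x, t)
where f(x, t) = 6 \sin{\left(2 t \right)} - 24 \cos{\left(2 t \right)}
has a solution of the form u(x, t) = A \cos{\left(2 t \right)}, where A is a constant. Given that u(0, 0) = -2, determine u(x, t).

Substitute the ansatz u = A \cos{\left(2 t \right)} into the left-hand side.
Derivatives of the ansatz:
  u_t = - 2 A \sin{\left(2 t \right)}
  u_tt = - 4 A \cos{\left(2 t \right)}
Term by term:
  3/2·u_t = - 3 A \sin{\left(2 t \right)}
  -3·u_tt = 12 A \cos{\left(2 t \right)}
So the left-hand side equals
  - 3 A \sin{\left(2 t \right)} + 12 A \cos{\left(2 t \right)}
This must equal f(x, t) = 6 \sin{\left(2 t \right)} - 24 \cos{\left(2 t \right)} identically.
Matching coefficients of the independent functions:
  [\sin{\left(2 t \right)}]:  - 3 A = 6
  [\cos{\left(2 t \right)}]:  12 A = -24
Solving: A = -2.
Check against the point condition:
  u(0, 0) = -2  ⟹  A = -2  ✓
Hence u(x, t) = - 2 \cos{\left(2 t \right)}.

Answer: u(x, t) = - 2 \cos{\left(2 t \right)}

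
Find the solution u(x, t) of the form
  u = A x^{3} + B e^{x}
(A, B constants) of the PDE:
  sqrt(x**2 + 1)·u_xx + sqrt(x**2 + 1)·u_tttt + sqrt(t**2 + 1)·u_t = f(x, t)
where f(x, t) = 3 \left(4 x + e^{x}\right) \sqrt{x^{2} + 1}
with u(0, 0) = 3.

Answer: u(x, t) = 2 x^{3} + 3 e^{x}

Derivation:
Substitute the ansatz u = A x^{3} + B e^{x} into the left-hand side.
Derivatives of the ansatz:
  u_xx = 6 A x + B e^{x}
  u_tttt = 0
  u_t = 0
Term by term:
  sqrt(x**2 + 1)·u_xx = 6 A x \sqrt{x^{2} + 1} + B \sqrt{x^{2} + 1} e^{x}
  sqrt(x**2 + 1)·u_tttt = 0
  sqrt(t**2 + 1)·u_t = 0
So the left-hand side equals
  6 A x \sqrt{x^{2} + 1} + B \sqrt{x^{2} + 1} e^{x}
This must equal f(x, t) identically; expanded, f = 12 x \sqrt{x^{2} + 1} + 3 \sqrt{x^{2} + 1} e^{x}.
Matching coefficients of the independent functions:
  [x \sqrt{x^{2} + 1}]:  6 A = 12
  [\sqrt{x^{2} + 1} e^{x}]:  B = 3
Solving: A = 2, B = 3.
Check against the point condition:
  u(0, 0) = 3  ⟹  B = 3  ✓
Hence u(x, t) = 2 x^{3} + 3 e^{x}.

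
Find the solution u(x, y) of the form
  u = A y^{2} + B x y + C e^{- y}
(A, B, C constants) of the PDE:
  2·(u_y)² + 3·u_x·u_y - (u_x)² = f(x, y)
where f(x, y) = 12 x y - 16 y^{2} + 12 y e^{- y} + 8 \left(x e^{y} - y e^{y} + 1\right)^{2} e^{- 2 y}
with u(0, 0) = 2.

Substitute the ansatz u = A y^{2} + B x y + C e^{- y} into the left-hand side.
Derivatives of the ansatz:
  u_y = 2 A y + B x - C e^{- y}
  u_x = B y
Term by term:
  2·(u_y)² = 8 A^{2} y^{2} + 8 A B x y - 8 A C y e^{- y} + 2 B^{2} x^{2} - 4 B C x e^{- y} + 2 C^{2} e^{- 2 y}
  3·u_x·u_y = 6 A B y^{2} + 3 B^{2} x y - 3 B C y e^{- y}
  -(u_x)² = - B^{2} y^{2}
So the left-hand side equals
  8 A^{2} y^{2} + 8 A B x y + 6 A B y^{2} - 8 A C y e^{- y} + 2 B^{2} x^{2} + 3 B^{2} x y - B^{2} y^{2} - 4 B C x e^{- y} - 3 B C y e^{- y} + 2 C^{2} e^{- 2 y}
This must equal f(x, y) identically; expanded, f = 8 x^{2} - 4 x y + 16 x e^{- y} - 8 y^{2} - 4 y e^{- y} + 8 e^{- 2 y}.
Matching coefficients of the independent functions:
  [x^{2}]:  2 B^{2} = 8
  [y^{2}]:  8 A^{2} + 6 A B - B^{2} = -8
  [x y]:  8 A B + 3 B^{2} = -4
  [x e^{- y}]:  - 4 B C = 16
  [y e^{- y}]:  - 8 A C - 3 B C = -4
  [e^{- 2 y}]:  2 C^{2} = 8
These equations allow (A, B, C) = (-1, 2, -2) or (1, -2, 2).
Impose the point condition(s):
  u(0, 0) = 2  ⟹  C = 2
Only A = 1, B = -2, C = 2 satisfies everything.
Hence u(x, y) = - 2 x y + y^{2} + 2 e^{- y}.

Answer: u(x, y) = - 2 x y + y^{2} + 2 e^{- y}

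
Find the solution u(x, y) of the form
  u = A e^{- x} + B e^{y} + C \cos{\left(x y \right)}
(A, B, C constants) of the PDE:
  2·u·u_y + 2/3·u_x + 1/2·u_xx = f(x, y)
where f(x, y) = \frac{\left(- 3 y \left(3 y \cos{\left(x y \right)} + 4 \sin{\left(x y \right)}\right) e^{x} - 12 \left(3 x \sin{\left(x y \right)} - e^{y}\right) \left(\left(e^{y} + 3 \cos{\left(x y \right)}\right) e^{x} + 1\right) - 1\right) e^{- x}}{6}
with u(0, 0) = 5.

Answer: u(x, y) = e^{y} + 3 \cos{\left(x y \right)} + e^{- x}

Derivation:
Substitute the ansatz u = A e^{- x} + B e^{y} + C \cos{\left(x y \right)} into the left-hand side.
Derivatives of the ansatz:
  u_y = B e^{y} - C x \sin{\left(x y \right)}
  u_x = - A e^{- x} - C y \sin{\left(x y \right)}
  u_xx = A e^{- x} - C y^{2} \cos{\left(x y \right)}
Term by term:
  2·u·u_y = 2 A B e^{- x} e^{y} - 2 A C x e^{- x} \sin{\left(x y \right)} + 2 B^{2} e^{2 y} - 2 B C x e^{y} \sin{\left(x y \right)} + 2 B C e^{y} \cos{\left(x y \right)} - 2 C^{2} x \sin{\left(x y \right)} \cos{\left(x y \right)}
  2/3·u_x = - \frac{2 A e^{- x}}{3} - \frac{2 C y \sin{\left(x y \right)}}{3}
  1/2·u_xx = \frac{A e^{- x}}{2} - \frac{C y^{2} \cos{\left(x y \right)}}{2}
So the left-hand side equals
  2 A B e^{- x} e^{y} - 2 A C x e^{- x} \sin{\left(x y \right)} - \frac{A e^{- x}}{6} + 2 B^{2} e^{2 y} - 2 B C x e^{y} \sin{\left(x y \right)} + 2 B C e^{y} \cos{\left(x y \right)} - 2 C^{2} x \sin{\left(x y \right)} \cos{\left(x y \right)} - \frac{C y^{2} \cos{\left(x y \right)}}{2} - \frac{2 C y \sin{\left(x y \right)}}{3}
This must equal f(x, y) identically; expanded, f = - 6 x e^{y} \sin{\left(x y \right)} - 18 x \sin{\left(x y \right)} \cos{\left(x y \right)} - 6 x e^{- x} \sin{\left(x y \right)} - \frac{3 y^{2} \cos{\left(x y \right)}}{2} - 2 y \sin{\left(x y \right)} + 2 e^{2 y} + 6 e^{y} \cos{\left(x y \right)} + 2 e^{- x} e^{y} - \frac{e^{- x}}{6}.
Matching coefficients of the independent functions:
  [y \sin{\left(x y \right)}]:  - \frac{2 C}{3} = -2
  [y^{2} \cos{\left(x y \right)}]:  - \frac{C}{2} = - \frac{3}{2}
  [e^{- x} e^{y}]:  2 A B = 2
  [e^{y} \cos{\left(x y \right)}]:  2 B C = 6
  [x e^{- x} \sin{\left(x y \right)}]:  - 2 A C = -6
  [x e^{y} \sin{\left(x y \right)}]:  - 2 B C = -6
  [x \sin{\left(x y \right)} \cos{\left(x y \right)}]:  - 2 C^{2} = -18
  [e^{- x}]:  - \frac{A}{6} = - \frac{1}{6}
  [e^{2 y}]:  2 B^{2} = 2
Solving: A = 1, B = 1, C = 3.
Check against the point condition:
  u(0, 0) = 5  ⟹  A + B + C = 5  ✓
Hence u(x, y) = e^{y} + 3 \cos{\left(x y \right)} + e^{- x}.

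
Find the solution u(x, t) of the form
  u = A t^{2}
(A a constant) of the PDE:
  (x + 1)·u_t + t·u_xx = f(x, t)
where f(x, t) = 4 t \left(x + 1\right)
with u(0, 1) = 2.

Substitute the ansatz u = A t^{2} into the left-hand side.
Derivatives of the ansatz:
  u_t = 2 A t
  u_xx = 0
Term by term:
  (x + 1)·u_t = 2 A t x + 2 A t
  t·u_xx = 0
So the left-hand side equals
  2 A t x + 2 A t
This must equal f(x, t) = 4 t \left(x + 1\right) identically.
Matching coefficients of the independent functions:
  [t, t x]:  2 A = 4
Solving: A = 2.
Check against the point condition:
  u(0, 1) = 2  ⟹  A = 2  ✓
Hence u(x, t) = 2 t^{2}.

Answer: u(x, t) = 2 t^{2}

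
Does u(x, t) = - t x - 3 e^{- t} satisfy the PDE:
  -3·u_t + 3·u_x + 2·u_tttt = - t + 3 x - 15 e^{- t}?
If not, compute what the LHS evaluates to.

Answer: No, the LHS evaluates to - 3 t + 3 x - 15 e^{- t}

Derivation:
Evaluate each term of the left-hand side for u = - t x - 3 e^{- t}.
Derivatives:
  u_t = - x + 3 e^{- t}
  u_x = - t
  u_tttt = - 3 e^{- t}
Terms:
  -3·u_t = 3 x - 9 e^{- t}
  3·u_x = - 3 t
  2·u_tttt = - 6 e^{- t}
Sum: LHS = - 3 t + 3 x - 15 e^{- t}
Given right-hand side: - t + 3 x - 15 e^{- t}. Difference LHS − RHS = - 2 t ≠ 0, so u is not a solution.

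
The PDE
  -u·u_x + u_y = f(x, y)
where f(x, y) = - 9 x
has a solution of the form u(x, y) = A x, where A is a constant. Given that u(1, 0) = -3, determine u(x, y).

Answer: u(x, y) = - 3 x

Derivation:
Substitute the ansatz u = A x into the left-hand side.
Derivatives of the ansatz:
  u_x = A
  u_y = 0
Term by term:
  -u·u_x = - A^{2} x
  u_y = 0
So the left-hand side equals
  - A^{2} x
This must equal f(x, y) = - 9 x identically.
Matching coefficients of the independent functions:
  [x]:  - A^{2} = -9
These equations allow (A) = (-3) or (3).
Impose the point condition(s):
  u(1, 0) = -3  ⟹  A = -3
Only A = -3 satisfies everything.
Hence u(x, y) = - 3 x.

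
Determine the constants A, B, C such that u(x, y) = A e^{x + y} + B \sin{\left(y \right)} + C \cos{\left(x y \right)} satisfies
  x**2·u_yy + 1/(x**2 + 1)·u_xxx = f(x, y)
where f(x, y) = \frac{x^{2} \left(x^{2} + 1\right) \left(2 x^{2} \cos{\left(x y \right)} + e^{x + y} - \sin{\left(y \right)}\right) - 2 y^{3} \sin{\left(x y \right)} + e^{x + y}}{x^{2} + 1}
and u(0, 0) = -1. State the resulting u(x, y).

Answer: u(x, y) = e^{x + y} + \sin{\left(y \right)} - 2 \cos{\left(x y \right)}

Derivation:
Substitute the ansatz u = A e^{x + y} + B \sin{\left(y \right)} + C \cos{\left(x y \right)} into the left-hand side.
Derivatives of the ansatz:
  u_yy = A e^{x} e^{y} - B \sin{\left(y \right)} - C x^{2} \cos{\left(x y \right)}
  u_xxx = A e^{x} e^{y} + C y^{3} \sin{\left(x y \right)}
Term by term:
  x**2·u_yy = A x^{2} e^{x} e^{y} - B x^{2} \sin{\left(y \right)} - C x^{4} \cos{\left(x y \right)}
  1/(x**2 + 1)·u_xxx = \frac{A e^{x} e^{y}}{x^{2} + 1} + \frac{C y^{3} \sin{\left(x y \right)}}{x^{2} + 1}
So the left-hand side equals
  A x^{2} e^{x} e^{y} + \frac{A e^{x} e^{y}}{x^{2} + 1} - B x^{2} \sin{\left(y \right)} - C x^{4} \cos{\left(x y \right)} + \frac{C y^{3} \sin{\left(x y \right)}}{x^{2} + 1}
This must equal f(x, y) identically; expanded, f = 2 x^{4} \cos{\left(x y \right)} + x^{2} e^{x} e^{y} - x^{2} \sin{\left(y \right)} - \frac{2 y^{3} \sin{\left(x y \right)}}{x^{2} + 1} + \frac{e^{x} e^{y}}{x^{2} + 1}.
Matching coefficients of the independent functions:
  [x^{2} \sin{\left(y \right)}]:  - B = -1
  [x^{4} \cos{\left(x y \right)}]:  - C = 2
  [x^{2} e^{x} e^{y}, \frac{e^{x} e^{y}}{x^{2} + 1}]:  A = 1
  [\frac{y^{3} \sin{\left(x y \right)}}{x^{2} + 1}]:  C = -2
Solving: A = 1, B = 1, C = -2.
Check against the point condition:
  u(0, 0) = -1  ⟹  A + C = -1  ✓
Hence u(x, y) = e^{x + y} + \sin{\left(y \right)} - 2 \cos{\left(x y \right)}.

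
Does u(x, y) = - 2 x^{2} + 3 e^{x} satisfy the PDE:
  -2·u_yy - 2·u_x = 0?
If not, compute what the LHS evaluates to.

Evaluate each term of the left-hand side for u = - 2 x^{2} + 3 e^{x}.
Derivatives:
  u_yy = 0
  u_x = - 4 x + 3 e^{x}
Terms:
  -2·u_yy = 0
  -2·u_x = 8 x - 6 e^{x}
Sum: LHS = 8 x - 6 e^{x}
Given right-hand side: 0. Difference LHS − RHS = 8 x - 6 e^{x} ≠ 0, so u is not a solution.

Answer: No, the LHS evaluates to 8 x - 6 e^{x}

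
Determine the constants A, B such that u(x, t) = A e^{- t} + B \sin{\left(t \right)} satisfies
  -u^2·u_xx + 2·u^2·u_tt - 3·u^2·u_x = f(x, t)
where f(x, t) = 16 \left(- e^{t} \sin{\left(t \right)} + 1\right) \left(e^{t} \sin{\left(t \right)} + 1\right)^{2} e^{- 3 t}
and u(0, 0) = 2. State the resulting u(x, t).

Substitute the ansatz u = A e^{- t} + B \sin{\left(t \right)} into the left-hand side.
Derivatives of the ansatz:
  u_xx = 0
  u_tt = A e^{- t} - B \sin{\left(t \right)}
  u_x = 0
Term by term:
  -u^2·u_xx = 0
  2·u^2·u_tt = 2 A^{3} e^{- 3 t} + 2 A^{2} B e^{- 2 t} \sin{\left(t \right)} - 2 A B^{2} e^{- t} \sin^{2}{\left(t \right)} - 2 B^{3} \sin^{3}{\left(t \right)}
  -3·u^2·u_x = 0
So the left-hand side equals
  2 A^{3} e^{- 3 t} + 2 A^{2} B e^{- 2 t} \sin{\left(t \right)} - 2 A B^{2} e^{- t} \sin^{2}{\left(t \right)} - 2 B^{3} \sin^{3}{\left(t \right)}
This must equal f(x, t) identically; expanded, f = - 16 \sin^{3}{\left(t \right)} - 16 e^{- t} \sin^{2}{\left(t \right)} + 16 e^{- 2 t} \sin{\left(t \right)} + 16 e^{- 3 t}.
Matching coefficients of the independent functions:
  [e^{- 2 t} \sin{\left(t \right)}]:  2 A^{2} B = 16
  [e^{- t} \sin^{2}{\left(t \right)}]:  - 2 A B^{2} = -16
  [e^{- 3 t}]:  2 A^{3} = 16
  [\sin^{3}{\left(t \right)}]:  - 2 B^{3} = -16
Solving: A = 2, B = 2.
Check against the point condition:
  u(0, 0) = 2  ⟹  A = 2  ✓
Hence u(x, t) = 2 \sin{\left(t \right)} + 2 e^{- t}.

Answer: u(x, t) = 2 \sin{\left(t \right)} + 2 e^{- t}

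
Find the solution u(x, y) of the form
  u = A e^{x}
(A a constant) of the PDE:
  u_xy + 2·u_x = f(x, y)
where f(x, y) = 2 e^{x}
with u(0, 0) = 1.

Substitute the ansatz u = A e^{x} into the left-hand side.
Derivatives of the ansatz:
  u_xy = 0
  u_x = A e^{x}
Term by term:
  u_xy = 0
  2·u_x = 2 A e^{x}
So the left-hand side equals
  2 A e^{x}
This must equal f(x, y) = 2 e^{x} identically.
Matching coefficients of the independent functions:
  [e^{x}]:  2 A = 2
Solving: A = 1.
Check against the point condition:
  u(0, 0) = 1  ⟹  A = 1  ✓
Hence u(x, y) = e^{x}.

Answer: u(x, y) = e^{x}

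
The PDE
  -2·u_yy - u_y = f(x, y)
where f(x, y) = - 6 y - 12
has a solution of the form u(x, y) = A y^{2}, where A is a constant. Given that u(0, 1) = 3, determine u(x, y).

Substitute the ansatz u = A y^{2} into the left-hand side.
Derivatives of the ansatz:
  u_yy = 2 A
  u_y = 2 A y
Term by term:
  -2·u_yy = - 4 A
  -u_y = - 2 A y
So the left-hand side equals
  - 2 A y - 4 A
This must equal f(x, y) = - 6 y - 12 identically.
Matching coefficients of the independent functions:
  [constant term]:  - 4 A = -12
  [y]:  - 2 A = -6
Solving: A = 3.
Check against the point condition:
  u(0, 1) = 3  ⟹  A = 3  ✓
Hence u(x, y) = 3 y^{2}.

Answer: u(x, y) = 3 y^{2}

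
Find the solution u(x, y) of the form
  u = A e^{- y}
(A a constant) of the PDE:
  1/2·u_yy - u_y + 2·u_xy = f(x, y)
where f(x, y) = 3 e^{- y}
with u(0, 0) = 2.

Answer: u(x, y) = 2 e^{- y}

Derivation:
Substitute the ansatz u = A e^{- y} into the left-hand side.
Derivatives of the ansatz:
  u_yy = A e^{- y}
  u_y = - A e^{- y}
  u_xy = 0
Term by term:
  1/2·u_yy = \frac{A e^{- y}}{2}
  -u_y = A e^{- y}
  2·u_xy = 0
So the left-hand side equals
  \frac{3 A e^{- y}}{2}
This must equal f(x, y) = 3 e^{- y} identically.
Matching coefficients of the independent functions:
  [e^{- y}]:  \frac{3 A}{2} = 3
Solving: A = 2.
Check against the point condition:
  u(0, 0) = 2  ⟹  A = 2  ✓
Hence u(x, y) = 2 e^{- y}.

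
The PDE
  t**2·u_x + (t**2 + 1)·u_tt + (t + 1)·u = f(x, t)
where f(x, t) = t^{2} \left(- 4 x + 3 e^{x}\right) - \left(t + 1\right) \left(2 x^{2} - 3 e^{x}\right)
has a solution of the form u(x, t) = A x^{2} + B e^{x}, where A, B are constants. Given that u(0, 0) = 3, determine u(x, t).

Answer: u(x, t) = - 2 x^{2} + 3 e^{x}

Derivation:
Substitute the ansatz u = A x^{2} + B e^{x} into the left-hand side.
Derivatives of the ansatz:
  u_x = 2 A x + B e^{x}
  u_tt = 0
Term by term:
  t**2·u_x = 2 A t^{2} x + B t^{2} e^{x}
  (t**2 + 1)·u_tt = 0
  (t + 1)·u = A t x^{2} + A x^{2} + B t e^{x} + B e^{x}
So the left-hand side equals
  2 A t^{2} x + A t x^{2} + A x^{2} + B t^{2} e^{x} + B t e^{x} + B e^{x}
This must equal f(x, t) identically; expanded, f = - 4 t^{2} x + 3 t^{2} e^{x} - 2 t x^{2} + 3 t e^{x} - 2 x^{2} + 3 e^{x}.
Matching coefficients of the independent functions:
  [x^{2}, t x^{2}]:  A = -2
  [t e^{x}, t^{2} e^{x}, e^{x}]:  B = 3
  [t^{2} x]:  2 A = -4
Solving: A = -2, B = 3.
Check against the point condition:
  u(0, 0) = 3  ⟹  B = 3  ✓
Hence u(x, t) = - 2 x^{2} + 3 e^{x}.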